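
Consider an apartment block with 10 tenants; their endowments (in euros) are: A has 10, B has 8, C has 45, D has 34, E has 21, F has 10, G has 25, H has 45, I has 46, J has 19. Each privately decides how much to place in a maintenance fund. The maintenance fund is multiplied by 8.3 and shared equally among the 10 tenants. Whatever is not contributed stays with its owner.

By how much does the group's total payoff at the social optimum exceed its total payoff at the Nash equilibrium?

The private return per contributed unit is 8.3/10 = 0.8300 < 1 for every player regardless of endowment, so the Nash equilibrium is zero contribution and the group total is Σ E_j = 10 + 8 + 45 + 34 + 21 + 10 + 25 + 45 + 46 + 19 = 263.
Each contributed unit returns 8.300 to the group, so the social optimum is full contribution by everyone: group total = 8.300 × 263 = 2182.90.
Efficiency loss = (8.300 − 1) × 263 = 1919.90.

1919.90 euros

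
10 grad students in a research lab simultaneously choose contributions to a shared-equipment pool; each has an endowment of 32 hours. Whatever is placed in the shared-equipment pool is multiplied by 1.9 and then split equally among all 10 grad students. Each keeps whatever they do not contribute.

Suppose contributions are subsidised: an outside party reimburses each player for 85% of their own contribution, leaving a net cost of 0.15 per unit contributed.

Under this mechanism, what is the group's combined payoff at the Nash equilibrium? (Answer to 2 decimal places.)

The effective private return per unit is now (1.9/10) / 0.15 = 1.2667 > 1, so every player's dominant strategy flips to full contribution.
At the Nash equilibrium everyone contributes 32. Group total payoff = 10 × (32 × 0.85 + 1.9 × 32) = 880.00.

880.00 hours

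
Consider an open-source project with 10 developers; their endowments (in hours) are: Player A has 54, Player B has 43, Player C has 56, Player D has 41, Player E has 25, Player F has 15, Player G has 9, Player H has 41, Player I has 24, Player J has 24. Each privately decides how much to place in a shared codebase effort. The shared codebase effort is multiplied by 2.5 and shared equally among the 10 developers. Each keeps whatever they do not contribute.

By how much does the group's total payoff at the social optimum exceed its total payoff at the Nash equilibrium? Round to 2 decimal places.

498.00 hours

The private return per contributed unit is 2.5/10 = 0.2500 < 1 for every player regardless of endowment, so the Nash equilibrium is zero contribution and the group total is Σ E_j = 54 + 43 + 56 + 41 + 25 + 15 + 9 + 41 + 24 + 24 = 332.
Each contributed unit returns 2.500 to the group, so the social optimum is full contribution by everyone: group total = 2.500 × 332 = 830.00.
Efficiency loss = (2.500 − 1) × 332 = 498.00.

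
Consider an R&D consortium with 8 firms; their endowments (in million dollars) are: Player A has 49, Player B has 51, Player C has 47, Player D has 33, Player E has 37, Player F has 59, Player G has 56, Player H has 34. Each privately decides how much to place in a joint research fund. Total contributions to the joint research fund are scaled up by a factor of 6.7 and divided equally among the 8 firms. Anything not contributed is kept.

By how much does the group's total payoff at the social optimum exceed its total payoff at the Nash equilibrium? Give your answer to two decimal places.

2086.20 million dollars

The private return per contributed unit is 6.7/8 = 0.8375 < 1 for every player regardless of endowment, so the Nash equilibrium is zero contribution and the group total is Σ E_j = 49 + 51 + 47 + 33 + 37 + 59 + 56 + 34 = 366.
Each contributed unit returns 6.700 to the group, so the social optimum is full contribution by everyone: group total = 6.700 × 366 = 2452.20.
Efficiency loss = (6.700 − 1) × 366 = 2086.20.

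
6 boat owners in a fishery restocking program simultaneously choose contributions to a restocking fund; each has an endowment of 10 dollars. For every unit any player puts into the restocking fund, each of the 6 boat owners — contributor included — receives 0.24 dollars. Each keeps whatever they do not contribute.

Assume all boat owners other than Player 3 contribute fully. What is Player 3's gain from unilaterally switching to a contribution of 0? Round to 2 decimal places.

Switching from a contribution of 10 to 0 lets Player 3 keep an extra 10 dollars, but lowers the restocking fund by 10, which costs Player 3 their own share of that drop: 0.24 × 10 = 2.40.
Net gain = 10 − 2.40 = 7.60. The private return per contributed unit (0.24) is below 1, so free-riding is indeed the best response regardless of what the others do.

7.60 dollars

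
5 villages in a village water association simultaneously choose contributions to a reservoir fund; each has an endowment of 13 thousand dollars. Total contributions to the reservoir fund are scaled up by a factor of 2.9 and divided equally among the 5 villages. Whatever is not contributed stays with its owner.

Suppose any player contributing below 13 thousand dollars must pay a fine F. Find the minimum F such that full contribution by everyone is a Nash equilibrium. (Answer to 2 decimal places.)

5.46 thousand dollars

Given the others contribute fully, the best deviation is to contribute 0 (any partial contribution still incurs the fine and gives up units whose private return 0.5800 is below 1).
Deviating from 13 to 0 saves 13 thousand dollars but forfeits the deviator's share of the drop in the reservoir fund: 2.9/5 × 13 = 7.54.
So the deviation gain is 13 − 7.54 = 5.46, and the fine must be at least 5.46 thousand dollars to wipe it out.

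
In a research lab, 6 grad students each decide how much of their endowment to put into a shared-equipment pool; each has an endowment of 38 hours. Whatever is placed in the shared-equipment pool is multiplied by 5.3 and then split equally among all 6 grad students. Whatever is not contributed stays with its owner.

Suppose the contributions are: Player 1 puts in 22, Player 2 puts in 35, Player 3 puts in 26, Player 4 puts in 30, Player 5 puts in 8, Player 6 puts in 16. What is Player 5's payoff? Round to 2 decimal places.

Total contributed: 22 + 35 + 26 + 30 + 8 + 16 = 137.
Each receives 5.3 × 137 / 6 = 121.02 from the shared-equipment pool.
Player 5 keeps 38 − 8 = 30, so Player 5's payoff is 30 + 121.02 = 151.02.

151.02 hours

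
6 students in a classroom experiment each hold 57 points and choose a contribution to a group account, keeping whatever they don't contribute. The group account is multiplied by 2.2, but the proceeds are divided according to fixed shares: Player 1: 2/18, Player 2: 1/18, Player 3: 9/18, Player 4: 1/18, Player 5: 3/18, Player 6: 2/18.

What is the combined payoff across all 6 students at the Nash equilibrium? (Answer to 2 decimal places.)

410.40 points

A player with share s gets back 2.2·s per unit contributed, so full contribution is dominant for anyone with s > 1/2.2 = 0.4545 and zero contribution is dominant for anyone below.
The only share above 0.4545 is Player 3's 9/18, contributing 57; the remaining 5 contribute 0. Total contributed: 57.
The group account pays out 2.2 × 57 = 125.40 in total (split across the unequal shares, but the aggregate is all that matters for the group sum).
The 5 free-riders keep 57 each, adding 285. Group total = 285 + 125.40 = 410.40.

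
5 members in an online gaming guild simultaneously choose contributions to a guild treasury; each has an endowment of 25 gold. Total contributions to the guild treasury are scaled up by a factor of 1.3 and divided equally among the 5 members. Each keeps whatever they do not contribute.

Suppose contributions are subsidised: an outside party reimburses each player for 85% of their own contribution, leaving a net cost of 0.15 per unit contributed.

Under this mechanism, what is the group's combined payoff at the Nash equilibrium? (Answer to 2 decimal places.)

268.75 gold

With the mechanism, a contributed unit returns (1.3/5) / 0.15 = 1.7333 per unit of net cost to the contributor — now above 1 — so contributing fully is weakly dominant for every player.
At the Nash equilibrium everyone contributes 25. Group total payoff = 5 × (25 × 0.85 + 1.3 × 25) = 268.75.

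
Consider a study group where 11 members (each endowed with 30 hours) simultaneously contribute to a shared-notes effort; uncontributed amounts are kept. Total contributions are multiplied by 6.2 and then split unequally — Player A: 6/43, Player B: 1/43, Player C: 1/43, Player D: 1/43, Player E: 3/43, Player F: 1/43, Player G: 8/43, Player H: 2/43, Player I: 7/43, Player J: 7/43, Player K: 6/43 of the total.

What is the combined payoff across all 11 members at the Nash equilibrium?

Each unit j contributes comes back to j as 6.2 × (j's share), so j prefers to contribute only if that share exceeds 1/6.2 = 0.1613; otherwise keeping the unit dominates.
The shares above 0.1613 belong to Player G, Player I and Player J, contributing 30 each; the remaining 8 contribute 0. Total contributed: 90.
The shared-notes effort pays out 6.2 × 90 = 558.00 in total (split across the unequal shares, but the aggregate is all that matters for the group sum).
The 8 free-riders keep 30 each, adding 240. Group total = 240 + 558.00 = 798.00.

798.00 hours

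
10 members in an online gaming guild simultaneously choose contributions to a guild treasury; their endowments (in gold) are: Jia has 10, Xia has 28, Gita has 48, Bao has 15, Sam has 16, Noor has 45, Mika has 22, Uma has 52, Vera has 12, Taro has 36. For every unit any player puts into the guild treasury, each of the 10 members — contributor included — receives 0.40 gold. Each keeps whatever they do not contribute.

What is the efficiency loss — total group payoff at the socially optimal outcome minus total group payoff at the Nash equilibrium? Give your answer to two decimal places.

The private return per contributed unit is 0.40 < 1 for everyone, so the Nash equilibrium is zero contribution and the group total is Σ E_j = 10 + 28 + 48 + 15 + 16 + 45 + 22 + 52 + 12 + 36 = 284.
Each contributed unit returns 4.000 to the group, so the social optimum is full contribution by everyone: group total = 4.000 × 284 = 1136.00.
Efficiency loss = (4.000 − 1) × 284 = 852.00.

852.00 gold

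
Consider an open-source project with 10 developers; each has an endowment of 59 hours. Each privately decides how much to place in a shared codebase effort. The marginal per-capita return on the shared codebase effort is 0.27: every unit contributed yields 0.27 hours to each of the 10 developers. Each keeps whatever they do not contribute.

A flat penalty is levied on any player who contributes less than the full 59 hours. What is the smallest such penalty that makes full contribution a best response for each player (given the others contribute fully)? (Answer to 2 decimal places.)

Given the others contribute fully, the best deviation is to contribute 0 (any partial contribution still incurs the fine and gives up units whose private return 0.27 is below 1).
Deviating from 59 to 0 saves 59 hours but forfeits the deviator's share of the drop in the shared codebase effort: 0.27 × 59 = 15.93.
So the deviation gain is 59 − 15.93 = 43.07, and the fine must be at least 43.07 hours to wipe it out.

43.07 hours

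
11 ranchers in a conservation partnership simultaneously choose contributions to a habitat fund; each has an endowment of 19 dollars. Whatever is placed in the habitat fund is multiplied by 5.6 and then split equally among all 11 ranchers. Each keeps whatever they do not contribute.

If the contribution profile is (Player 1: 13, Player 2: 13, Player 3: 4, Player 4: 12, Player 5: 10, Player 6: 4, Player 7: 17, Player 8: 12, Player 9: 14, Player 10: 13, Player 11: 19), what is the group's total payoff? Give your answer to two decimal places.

811.60 dollars

Total contributed: 13 + 13 + 4 + 12 + 10 + 4 + 17 + 12 + 14 + 13 + 19 = 131; total kept: 11 × 19 − 131 = 78.
The habitat fund pays out 5.6 × 131 = 733.60 in aggregate.
Group total = 78 + 733.60 = 811.60.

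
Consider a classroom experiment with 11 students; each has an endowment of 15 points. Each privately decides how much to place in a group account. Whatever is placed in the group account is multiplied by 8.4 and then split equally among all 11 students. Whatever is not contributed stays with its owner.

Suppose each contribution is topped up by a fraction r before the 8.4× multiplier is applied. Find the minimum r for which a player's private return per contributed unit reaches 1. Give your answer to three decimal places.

With matching at rate r, one contributed unit becomes (1 + r) in the group account and returns 8.4 × (1 + r) / 11 to the contributor.
Setting this equal to 1: 1 + r = 11/8.4 = 1.3095.
So the minimum matching rate is r = 1.3095 − 1 = 0.310.

0.310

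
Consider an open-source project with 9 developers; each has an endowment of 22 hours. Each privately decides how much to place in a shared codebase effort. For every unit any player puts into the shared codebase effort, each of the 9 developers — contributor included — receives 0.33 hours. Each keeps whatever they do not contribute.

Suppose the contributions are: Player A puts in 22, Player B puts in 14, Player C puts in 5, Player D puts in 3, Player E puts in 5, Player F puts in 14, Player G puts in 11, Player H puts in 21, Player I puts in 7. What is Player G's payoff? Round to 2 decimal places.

Total contributed: 22 + 14 + 5 + 3 + 5 + 14 + 11 + 21 + 7 = 102.
Each receives 0.33 × 102 = 33.66 from the shared codebase effort.
Player G keeps 22 − 11 = 11, so Player G's payoff is 11 + 33.66 = 44.66.

44.66 hours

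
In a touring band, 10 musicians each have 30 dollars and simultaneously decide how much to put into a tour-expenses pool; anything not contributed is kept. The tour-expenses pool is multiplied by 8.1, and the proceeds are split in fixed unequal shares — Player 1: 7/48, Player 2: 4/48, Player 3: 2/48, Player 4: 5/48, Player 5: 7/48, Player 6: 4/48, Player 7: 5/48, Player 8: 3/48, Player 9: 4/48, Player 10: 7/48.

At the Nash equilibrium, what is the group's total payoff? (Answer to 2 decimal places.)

A player with share s gets back 8.1·s per unit contributed, so full contribution is dominant for anyone with s > 1/8.1 = 0.1235 and zero contribution is dominant for anyone below.
Player 1, Player 5 and Player 10 clear that bar, contributing 30 each; the remaining 7 contribute 0. Total contributed: 90.
The tour-expenses pool pays out 8.1 × 90 = 729.00 in total (split across the unequal shares, but the aggregate is all that matters for the group sum).
The 7 free-riders keep 30 each, adding 210. Group total = 210 + 729.00 = 939.00.

939.00 dollars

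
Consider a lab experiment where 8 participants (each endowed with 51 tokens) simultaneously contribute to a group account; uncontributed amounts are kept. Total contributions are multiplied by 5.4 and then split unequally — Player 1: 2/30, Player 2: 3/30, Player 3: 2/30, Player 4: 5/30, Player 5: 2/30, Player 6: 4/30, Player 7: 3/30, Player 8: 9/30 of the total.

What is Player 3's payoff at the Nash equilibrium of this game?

Each unit j contributes comes back to j as 5.4 × (j's share), so j prefers to contribute only if that share exceeds 1/5.4 = 0.1852; otherwise keeping the unit dominates.
Only Player 8 (9/30) clears that bar, contributing 51; the remaining 7 contribute 0. Total contributed: 51.
Player 3 keeps 51 and receives 5.4 × 51 × 2/30 = 18.36 from the group account, for a payoff of 69.36.

69.36 tokens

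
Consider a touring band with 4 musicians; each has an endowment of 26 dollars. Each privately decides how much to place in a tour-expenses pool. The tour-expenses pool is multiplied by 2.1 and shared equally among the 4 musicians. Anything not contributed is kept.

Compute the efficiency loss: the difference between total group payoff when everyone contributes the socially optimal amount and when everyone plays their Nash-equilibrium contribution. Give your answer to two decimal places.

114.40 dollars

Each contributed unit returns 2.1/4 = 0.5250 to its contributor — below 1 — so contributing 0 is dominant for every player. At the Nash equilibrium everyone keeps their 26, and the group total is 4 × 26 = 104.
Each contributed unit returns 2.100 to the group as a whole (0.5250 to each of 4 players), which exceeds 1, so the social optimum is full contribution: group total = 2.100 × 104 = 218.40.
Efficiency loss = 218.40 − 104 = 114.40.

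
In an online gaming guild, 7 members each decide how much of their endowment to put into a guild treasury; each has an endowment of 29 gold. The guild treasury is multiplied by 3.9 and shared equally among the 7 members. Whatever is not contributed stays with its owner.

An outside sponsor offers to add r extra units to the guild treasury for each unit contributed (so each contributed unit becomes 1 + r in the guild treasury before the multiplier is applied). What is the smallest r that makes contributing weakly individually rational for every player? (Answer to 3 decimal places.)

With matching at rate r, one contributed unit becomes (1 + r) in the guild treasury and returns 3.9 × (1 + r) / 7 to the contributor.
Setting this equal to 1: 1 + r = 7/3.9 = 1.7949.
So the minimum matching rate is r = 1.7949 − 1 = 0.795.

0.795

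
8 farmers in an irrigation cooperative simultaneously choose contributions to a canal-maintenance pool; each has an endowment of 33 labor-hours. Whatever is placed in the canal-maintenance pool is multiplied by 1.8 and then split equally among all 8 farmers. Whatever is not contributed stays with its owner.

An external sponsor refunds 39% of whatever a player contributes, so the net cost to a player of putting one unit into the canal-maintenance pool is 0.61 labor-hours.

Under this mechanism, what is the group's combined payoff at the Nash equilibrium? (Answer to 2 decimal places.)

264.00 labor-hours

The effective private return is (1.8/8) / 0.61 = 0.3689, which is still under 1, so the mechanism doesn't change anyone's dominant strategy: zero contribution.
Everyone keeps their endowment and the group total is 8 × 33 = 264.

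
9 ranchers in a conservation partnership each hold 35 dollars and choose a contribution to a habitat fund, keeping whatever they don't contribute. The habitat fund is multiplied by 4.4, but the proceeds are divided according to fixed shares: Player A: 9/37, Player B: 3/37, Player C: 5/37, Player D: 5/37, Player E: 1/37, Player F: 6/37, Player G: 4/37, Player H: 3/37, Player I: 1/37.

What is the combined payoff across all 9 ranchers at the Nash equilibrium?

434.00 dollars

A player with share s gets back 4.4·s per unit contributed, so full contribution is dominant for anyone with s > 1/4.4 = 0.2273 and zero contribution is dominant for anyone below.
Only Player A (9/37) clears that bar, contributing 35; the remaining 8 contribute 0. Total contributed: 35.
The habitat fund pays out 4.4 × 35 = 154.00 in total (split across the unequal shares, but the aggregate is all that matters for the group sum).
The 8 free-riders keep 35 each, adding 280. Group total = 280 + 154.00 = 434.00.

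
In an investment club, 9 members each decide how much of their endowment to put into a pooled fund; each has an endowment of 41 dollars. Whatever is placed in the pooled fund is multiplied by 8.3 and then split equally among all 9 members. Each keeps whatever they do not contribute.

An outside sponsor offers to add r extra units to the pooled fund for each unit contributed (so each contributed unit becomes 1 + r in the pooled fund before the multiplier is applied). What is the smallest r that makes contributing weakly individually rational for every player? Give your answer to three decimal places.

With matching at rate r, one contributed unit becomes (1 + r) in the pooled fund and returns 8.3 × (1 + r) / 9 to the contributor.
Setting this equal to 1: 1 + r = 9/8.3 = 1.0843.
So the minimum matching rate is r = 1.0843 − 1 = 0.084.

0.084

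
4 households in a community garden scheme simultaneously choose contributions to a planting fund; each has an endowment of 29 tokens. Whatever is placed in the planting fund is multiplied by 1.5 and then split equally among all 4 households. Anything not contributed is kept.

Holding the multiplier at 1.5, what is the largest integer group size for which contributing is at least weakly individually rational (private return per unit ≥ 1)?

Private return per unit is 1.5/(group size), which is ≥ 1 whenever the group size is ≤ 1.5.
The largest such integer is 1.

1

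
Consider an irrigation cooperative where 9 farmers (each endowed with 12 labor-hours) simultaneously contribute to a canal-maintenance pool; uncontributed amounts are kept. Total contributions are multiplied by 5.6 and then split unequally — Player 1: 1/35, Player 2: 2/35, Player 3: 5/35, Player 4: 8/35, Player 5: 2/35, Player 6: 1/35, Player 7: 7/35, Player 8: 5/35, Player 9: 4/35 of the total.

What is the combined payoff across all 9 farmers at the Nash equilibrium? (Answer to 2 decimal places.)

218.40 labor-hours

For player j, contributing a unit is worthwhile iff 5.6 × (j's share) ≥ 1, i.e. iff j's share is at least 0.1786.
Player 4 and Player 7 clear that bar, contributing 12 each; the remaining 7 contribute 0. Total contributed: 24.
The canal-maintenance pool pays out 5.6 × 24 = 134.40 in total (split across the unequal shares, but the aggregate is all that matters for the group sum).
The 7 free-riders keep 12 each, adding 84. Group total = 84 + 134.40 = 218.40.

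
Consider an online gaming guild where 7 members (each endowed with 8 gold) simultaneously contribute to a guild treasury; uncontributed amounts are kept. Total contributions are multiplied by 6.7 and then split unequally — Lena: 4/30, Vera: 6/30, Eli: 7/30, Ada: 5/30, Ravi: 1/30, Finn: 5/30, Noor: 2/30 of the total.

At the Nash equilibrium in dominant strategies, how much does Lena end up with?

Each unit j contributes comes back to j as 6.7 × (j's share), so j prefers to contribute only if that share exceeds 1/6.7 = 0.1493; otherwise keeping the unit dominates.
Vera, Eli, Ada and Finn clear that bar, contributing 8 each; the remaining 3 contribute 0. Total contributed: 32.
Lena keeps 8 and receives 6.7 × 32 × 4/30 = 28.59 from the guild treasury, for a payoff of 36.59.

36.59 gold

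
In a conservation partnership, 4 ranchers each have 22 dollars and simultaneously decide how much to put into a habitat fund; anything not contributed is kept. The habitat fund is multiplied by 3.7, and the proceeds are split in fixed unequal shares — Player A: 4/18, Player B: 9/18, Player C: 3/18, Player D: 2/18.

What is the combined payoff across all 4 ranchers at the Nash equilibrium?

A player with share s gets back 3.7·s per unit contributed, so full contribution is dominant for anyone with s > 1/3.7 = 0.2703 and zero contribution is dominant for anyone below.
Only Player B (9/18) clears that bar, contributing 22; the remaining 3 contribute 0. Total contributed: 22.
The habitat fund pays out 3.7 × 22 = 81.40 in total (split across the unequal shares, but the aggregate is all that matters for the group sum).
The 3 free-riders keep 22 each, adding 66. Group total = 66 + 81.40 = 147.40.

147.40 dollars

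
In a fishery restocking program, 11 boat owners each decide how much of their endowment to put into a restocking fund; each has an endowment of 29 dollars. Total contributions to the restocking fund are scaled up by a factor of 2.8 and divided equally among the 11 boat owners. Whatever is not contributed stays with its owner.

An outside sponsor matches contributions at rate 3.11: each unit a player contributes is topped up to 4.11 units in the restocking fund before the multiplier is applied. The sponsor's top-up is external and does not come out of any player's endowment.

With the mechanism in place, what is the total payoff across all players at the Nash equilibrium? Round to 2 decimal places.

The effective private return per unit is now 2.8 × 4.11 / 11 = 1.0462 > 1, so every player's dominant strategy flips to full contribution.
At the Nash equilibrium everyone contributes 29. Group total payoff = 2.8 × 4.11 × 319 = 3671.05.

3671.05 dollars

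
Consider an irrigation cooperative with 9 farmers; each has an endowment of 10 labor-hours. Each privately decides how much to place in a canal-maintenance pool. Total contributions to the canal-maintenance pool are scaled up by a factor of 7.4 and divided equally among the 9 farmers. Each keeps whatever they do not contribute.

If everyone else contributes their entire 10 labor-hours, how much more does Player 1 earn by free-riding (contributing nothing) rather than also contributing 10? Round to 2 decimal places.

1.78 labor-hours

Switching from a contribution of 10 to 0 lets Player 1 keep an extra 10 labor-hours, but lowers the canal-maintenance pool by 10, which costs Player 1 their own share of that drop: 7.4/9 × 10 = 8.22.
Net gain = 10 − 8.22 = 1.78. The private return per contributed unit (0.8222) is below 1, so free-riding is indeed the best response regardless of what the others do.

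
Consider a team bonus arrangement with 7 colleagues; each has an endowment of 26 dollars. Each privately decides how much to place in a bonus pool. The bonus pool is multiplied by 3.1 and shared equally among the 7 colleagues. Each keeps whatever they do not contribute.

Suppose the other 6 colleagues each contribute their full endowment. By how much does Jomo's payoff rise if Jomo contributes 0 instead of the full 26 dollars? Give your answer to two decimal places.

14.49 dollars

Switching from a contribution of 26 to 0 lets Jomo keep an extra 26 dollars, but lowers the bonus pool by 26, which costs Jomo their own share of that drop: 3.1/7 × 26 = 11.51.
Net gain = 26 − 11.51 = 14.49. The private return per contributed unit (0.4429) is below 1, so free-riding is indeed the best response regardless of what the others do.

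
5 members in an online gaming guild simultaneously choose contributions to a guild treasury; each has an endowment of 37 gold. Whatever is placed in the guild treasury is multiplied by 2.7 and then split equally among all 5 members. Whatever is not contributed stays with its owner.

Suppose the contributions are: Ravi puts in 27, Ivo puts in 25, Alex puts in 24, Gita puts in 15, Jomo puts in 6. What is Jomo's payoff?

83.38 gold

Total contributed: 27 + 25 + 24 + 15 + 6 = 97.
Each receives 2.7 × 97 / 5 = 52.38 from the guild treasury.
Jomo keeps 37 − 6 = 31, so Jomo's payoff is 31 + 52.38 = 83.38.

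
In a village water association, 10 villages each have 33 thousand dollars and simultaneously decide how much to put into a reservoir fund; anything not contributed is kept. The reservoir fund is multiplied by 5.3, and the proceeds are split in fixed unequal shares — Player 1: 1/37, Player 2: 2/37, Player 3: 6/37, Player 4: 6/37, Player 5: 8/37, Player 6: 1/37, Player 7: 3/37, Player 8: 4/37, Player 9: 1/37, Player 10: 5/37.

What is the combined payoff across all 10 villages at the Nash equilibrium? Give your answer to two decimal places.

Player j's private return per contributed unit is 5.3 × (j's share). Contributing is weakly dominant for j when that share is at least 1/5.3 = 0.1887, and contributing 0 is dominant otherwise.
Player 5 alone (share 8/37) is above the threshold, contributing 33; the remaining 9 contribute 0. Total contributed: 33.
The reservoir fund pays out 5.3 × 33 = 174.90 in total (split across the unequal shares, but the aggregate is all that matters for the group sum).
The 9 free-riders keep 33 each, adding 297. Group total = 297 + 174.90 = 471.90.

471.90 thousand dollars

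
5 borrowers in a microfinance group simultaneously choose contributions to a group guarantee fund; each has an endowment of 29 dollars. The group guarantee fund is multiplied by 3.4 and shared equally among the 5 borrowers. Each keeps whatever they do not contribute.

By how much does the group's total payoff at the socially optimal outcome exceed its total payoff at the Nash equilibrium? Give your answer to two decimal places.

348.00 dollars

Each contributed unit returns 3.4/5 = 0.6800 to its contributor — below 1 — so contributing 0 is dominant for every player. At the Nash equilibrium everyone keeps their 29, and the group total is 5 × 29 = 145.
Each contributed unit returns 3.400 to the group as a whole (0.6800 to each of 5 players), which exceeds 1, so the social optimum is full contribution: group total = 3.400 × 145 = 493.00.
Efficiency loss = 493.00 − 145 = 348.00.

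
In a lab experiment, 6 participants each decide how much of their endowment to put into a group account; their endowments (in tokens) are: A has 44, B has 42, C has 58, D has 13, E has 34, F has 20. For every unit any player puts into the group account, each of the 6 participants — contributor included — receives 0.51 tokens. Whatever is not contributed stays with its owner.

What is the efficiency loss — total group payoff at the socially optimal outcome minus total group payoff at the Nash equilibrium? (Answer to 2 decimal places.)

The private return per contributed unit is 0.51 < 1 for everyone, so the Nash equilibrium is zero contribution and the group total is Σ E_j = 44 + 42 + 58 + 13 + 34 + 20 = 211.
Each contributed unit returns 3.060 to the group, so the social optimum is full contribution by everyone: group total = 3.060 × 211 = 645.66.
Efficiency loss = (3.060 − 1) × 211 = 434.66.

434.66 tokens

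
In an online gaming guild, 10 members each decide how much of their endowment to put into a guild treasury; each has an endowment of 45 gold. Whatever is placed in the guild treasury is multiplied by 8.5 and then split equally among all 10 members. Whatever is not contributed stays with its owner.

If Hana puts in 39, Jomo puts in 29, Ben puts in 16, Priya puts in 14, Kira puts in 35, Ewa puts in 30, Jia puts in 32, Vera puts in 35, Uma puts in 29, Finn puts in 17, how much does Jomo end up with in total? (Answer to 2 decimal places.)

Total contributed: 39 + 29 + 16 + 14 + 35 + 30 + 32 + 35 + 29 + 17 = 276.
Each receives 8.5 × 276 / 10 = 234.60 from the guild treasury.
Jomo keeps 45 − 29 = 16, so Jomo's payoff is 16 + 234.60 = 250.60.

250.60 gold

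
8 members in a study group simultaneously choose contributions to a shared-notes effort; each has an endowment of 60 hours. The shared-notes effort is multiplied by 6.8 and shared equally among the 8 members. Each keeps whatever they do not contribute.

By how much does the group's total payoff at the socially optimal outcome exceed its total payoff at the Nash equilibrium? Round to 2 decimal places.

Each contributed unit returns 6.8/8 = 0.8500 to its contributor — below 1 — so contributing 0 is dominant for every player. At the Nash equilibrium everyone keeps their 60, and the group total is 8 × 60 = 480.
Each contributed unit returns 6.800 to the group as a whole (0.8500 to each of 8 players), which exceeds 1, so the social optimum is full contribution: group total = 6.800 × 480 = 3264.00.
Efficiency loss = 3264.00 − 480 = 2784.00.

2784.00 hours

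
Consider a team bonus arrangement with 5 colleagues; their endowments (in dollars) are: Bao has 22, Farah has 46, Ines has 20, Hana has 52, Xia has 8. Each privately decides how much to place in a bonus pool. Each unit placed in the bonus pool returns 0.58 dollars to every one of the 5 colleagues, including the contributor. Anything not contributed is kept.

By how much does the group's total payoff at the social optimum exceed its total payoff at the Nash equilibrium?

The private return per contributed unit is 0.58 < 1 for everyone, so the Nash equilibrium is zero contribution and the group total is Σ E_j = 22 + 46 + 20 + 52 + 8 = 148.
Each contributed unit returns 2.900 to the group, so the social optimum is full contribution by everyone: group total = 2.900 × 148 = 429.20.
Efficiency loss = (2.900 − 1) × 148 = 281.20.

281.20 dollars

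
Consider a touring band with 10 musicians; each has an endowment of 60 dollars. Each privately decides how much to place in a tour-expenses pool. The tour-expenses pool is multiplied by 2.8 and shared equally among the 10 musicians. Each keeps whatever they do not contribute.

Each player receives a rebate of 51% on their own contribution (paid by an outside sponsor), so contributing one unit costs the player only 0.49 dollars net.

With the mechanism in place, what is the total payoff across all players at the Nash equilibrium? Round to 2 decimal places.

600.00 dollars

The effective private return is (2.8/10) / 0.49 = 0.5714, which is still under 1, so the mechanism doesn't change anyone's dominant strategy: zero contribution.
Everyone keeps their endowment and the group total is 10 × 60 = 600.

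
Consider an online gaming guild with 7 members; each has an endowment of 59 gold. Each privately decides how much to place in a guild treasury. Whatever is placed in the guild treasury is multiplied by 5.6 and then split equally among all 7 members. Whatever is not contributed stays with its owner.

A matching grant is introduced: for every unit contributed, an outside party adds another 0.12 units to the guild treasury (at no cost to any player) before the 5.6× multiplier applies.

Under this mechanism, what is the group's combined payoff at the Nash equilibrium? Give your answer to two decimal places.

Even with the mechanism, each unit contributed returns only 5.6 × 1.12 / 7 = 0.8960 per unit of net cost, so contributing nothing is still dominant.
Everyone keeps their endowment and the group total is 7 × 59 = 413.

413.00 gold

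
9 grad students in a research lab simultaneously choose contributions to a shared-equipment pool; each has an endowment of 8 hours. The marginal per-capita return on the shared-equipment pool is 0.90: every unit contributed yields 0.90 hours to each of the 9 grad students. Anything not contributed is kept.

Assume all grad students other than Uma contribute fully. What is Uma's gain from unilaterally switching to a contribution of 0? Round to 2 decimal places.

0.80 hours

Switching from a contribution of 8 to 0 lets Uma keep an extra 8 hours, but lowers the shared-equipment pool by 8, which costs Uma their own share of that drop: 0.90 × 8 = 7.20.
Net gain = 8 − 7.20 = 0.80. The private return per contributed unit (0.90) is below 1, so free-riding is indeed the best response regardless of what the others do.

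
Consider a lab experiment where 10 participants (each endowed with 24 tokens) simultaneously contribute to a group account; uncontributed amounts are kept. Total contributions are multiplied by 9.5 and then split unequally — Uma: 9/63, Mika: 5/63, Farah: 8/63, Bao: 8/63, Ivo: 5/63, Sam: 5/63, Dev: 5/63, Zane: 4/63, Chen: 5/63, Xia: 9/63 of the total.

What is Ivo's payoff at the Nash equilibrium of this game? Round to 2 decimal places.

A player with share s gets back 9.5·s per unit contributed, so full contribution is dominant for anyone with s > 1/9.5 = 0.1053 and zero contribution is dominant for anyone below.
Uma, Farah, Bao and Xia are above the threshold, contributing 24 each; the remaining 6 contribute 0. Total contributed: 96.
Ivo keeps 24 and receives 9.5 × 96 × 5/63 = 72.38 from the group account, for a payoff of 96.38.

96.38 tokens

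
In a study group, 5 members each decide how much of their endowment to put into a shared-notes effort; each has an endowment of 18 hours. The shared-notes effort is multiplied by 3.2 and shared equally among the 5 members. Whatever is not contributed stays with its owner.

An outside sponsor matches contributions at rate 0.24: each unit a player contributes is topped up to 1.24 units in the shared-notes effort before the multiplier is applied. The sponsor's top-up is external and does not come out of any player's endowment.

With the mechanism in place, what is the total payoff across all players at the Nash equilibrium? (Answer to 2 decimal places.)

90.00 hours

The effective private return is 3.2 × 1.24 / 5 = 0.7936, which is still under 1, so the mechanism doesn't change anyone's dominant strategy: zero contribution.
At the Nash equilibrium no one contributes; group total payoff = 5 × 18 = 90.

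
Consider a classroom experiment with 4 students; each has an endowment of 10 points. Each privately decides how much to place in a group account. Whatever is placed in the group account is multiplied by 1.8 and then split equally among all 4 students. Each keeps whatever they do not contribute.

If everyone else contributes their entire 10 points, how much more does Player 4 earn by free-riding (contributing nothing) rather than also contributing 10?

Switching from a contribution of 10 to 0 lets Player 4 keep an extra 10 points, but lowers the group account by 10, which costs Player 4 their own share of that drop: 1.8/4 × 10 = 4.50.
Net gain = 10 − 4.50 = 5.50. The private return per contributed unit (0.4500) is below 1, so free-riding is indeed the best response regardless of what the others do.

5.50 points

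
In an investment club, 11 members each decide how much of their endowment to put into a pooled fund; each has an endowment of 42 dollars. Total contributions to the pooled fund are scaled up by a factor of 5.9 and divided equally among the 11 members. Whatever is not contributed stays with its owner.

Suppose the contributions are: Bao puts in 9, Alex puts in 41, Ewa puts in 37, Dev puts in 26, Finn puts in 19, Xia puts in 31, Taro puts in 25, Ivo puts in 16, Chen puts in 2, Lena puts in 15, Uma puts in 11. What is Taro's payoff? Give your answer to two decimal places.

Total contributed: 9 + 41 + 37 + 26 + 19 + 31 + 25 + 16 + 2 + 15 + 11 = 232.
Each receives 5.9 × 232 / 11 = 124.44 from the pooled fund.
Taro keeps 42 − 25 = 17, so Taro's payoff is 17 + 124.44 = 141.44.

141.44 dollars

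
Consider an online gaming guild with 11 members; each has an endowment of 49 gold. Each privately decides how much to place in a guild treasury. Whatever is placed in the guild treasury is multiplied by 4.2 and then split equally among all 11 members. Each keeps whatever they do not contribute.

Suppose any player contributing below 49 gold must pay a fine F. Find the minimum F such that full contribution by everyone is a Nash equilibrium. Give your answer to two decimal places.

30.29 gold

Given the others contribute fully, the best deviation is to contribute 0 (any partial contribution still incurs the fine and gives up units whose private return 0.3818 is below 1).
Deviating from 49 to 0 saves 49 gold but forfeits the deviator's share of the drop in the guild treasury: 4.2/11 × 49 = 18.71.
So the deviation gain is 49 − 18.71 = 30.29, and the fine must be at least 30.29 gold to wipe it out.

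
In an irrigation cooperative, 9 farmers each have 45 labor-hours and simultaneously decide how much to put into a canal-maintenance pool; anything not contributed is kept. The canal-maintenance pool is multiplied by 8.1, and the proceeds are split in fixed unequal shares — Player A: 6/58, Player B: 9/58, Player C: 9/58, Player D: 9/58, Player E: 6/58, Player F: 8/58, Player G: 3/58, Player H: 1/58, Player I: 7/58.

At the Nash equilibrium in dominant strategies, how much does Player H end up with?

Player j's private return per contributed unit is 8.1 × (j's share). Contributing is weakly dominant for j when that share is at least 1/8.1 = 0.1235, and contributing 0 is dominant otherwise.
Player B, Player C, Player D and Player F clear that bar, contributing 45 each; the remaining 5 contribute 0. Total contributed: 180.
Player H keeps 45 and receives 8.1 × 180 × 1/58 = 25.14 from the canal-maintenance pool, for a payoff of 70.14.

70.14 labor-hours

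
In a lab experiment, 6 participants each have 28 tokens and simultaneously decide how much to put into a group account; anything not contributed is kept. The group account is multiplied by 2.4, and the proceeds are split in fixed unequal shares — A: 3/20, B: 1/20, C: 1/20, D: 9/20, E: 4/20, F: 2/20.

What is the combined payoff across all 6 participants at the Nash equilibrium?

207.20 tokens

A player with share s gets back 2.4·s per unit contributed, so full contribution is dominant for anyone with s > 1/2.4 = 0.4167 and zero contribution is dominant for anyone below.
The only share above 0.4167 is D's 9/20, contributing 28; the remaining 5 contribute 0. Total contributed: 28.
The group account pays out 2.4 × 28 = 67.20 in total (split across the unequal shares, but the aggregate is all that matters for the group sum).
The 5 free-riders keep 28 each, adding 140. Group total = 140 + 67.20 = 207.20.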